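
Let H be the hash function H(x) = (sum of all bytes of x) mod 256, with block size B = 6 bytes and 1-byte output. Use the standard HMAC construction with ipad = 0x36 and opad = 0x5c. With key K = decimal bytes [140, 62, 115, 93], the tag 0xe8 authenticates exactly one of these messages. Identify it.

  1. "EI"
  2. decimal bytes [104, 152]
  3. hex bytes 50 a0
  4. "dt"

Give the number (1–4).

3

Key decimal bytes [140, 62, 115, 93] = 8c 3e 73 5d is 4 bytes ≤ B = 6; zero-pad to 6 bytes: K' = 8c 3e 73 5d 00 00.
K' ⊕ ipad = ba 08 45 6b 36 36; K' ⊕ opad = d0 62 2f 01 5c 5c.
m1: inner = H(ba 08 45 6b 36 36 45 49) = 6c; tag = H(d0 62 2f 01 5c 5c 6c) = 86
m2: inner = H(ba 08 45 6b 36 36 68 98) = de; tag = H(d0 62 2f 01 5c 5c de) = f8
m3: inner = H(ba 08 45 6b 36 36 50 a0) = ce; tag = H(d0 62 2f 01 5c 5c ce) = e8 ← matches
m4: inner = H(ba 08 45 6b 36 36 64 74) = b6; tag = H(d0 62 2f 01 5c 5c b6) = d0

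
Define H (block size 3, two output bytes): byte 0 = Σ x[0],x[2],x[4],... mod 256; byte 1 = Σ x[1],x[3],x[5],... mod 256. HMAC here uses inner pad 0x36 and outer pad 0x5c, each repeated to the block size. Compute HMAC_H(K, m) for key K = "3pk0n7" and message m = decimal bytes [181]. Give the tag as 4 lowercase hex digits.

Key "3pk0n7" = 33 70 6b 30 6e 37 is 6 bytes > B = 3, so hash it first: H(key) = 0c d7, then zero-pad to 3 bytes: K' = 0c d7 00.
K' ⊕ ipad = 3a e1 36.  K' ⊕ opad = 50 8b 5c.
Inner input = (K'⊕ipad) ∥ m = 3a e1 36 ∥ b5.
Inner hash: even-index sum = 112 mod 256 = 112; odd-index sum = 406 mod 256 = 150 → 70 96.
Outer input = (K'⊕opad) ∥ inner = 50 8b 5c ∥ 70 96.
Outer hash (tag): even-index sum = 322 mod 256 = 66; odd-index sum = 251 mod 256 = 251 → 42 fb.

42fb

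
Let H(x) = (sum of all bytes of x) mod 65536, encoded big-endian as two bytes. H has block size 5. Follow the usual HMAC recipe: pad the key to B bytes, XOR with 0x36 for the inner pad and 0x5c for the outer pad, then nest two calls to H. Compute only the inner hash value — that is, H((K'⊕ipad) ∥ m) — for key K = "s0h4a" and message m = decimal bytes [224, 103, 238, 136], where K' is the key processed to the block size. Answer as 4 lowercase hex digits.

03bf

Key "s0h4a" = 73 30 68 34 61 is exactly B = 5 bytes: K' = 73 30 68 34 61.
K' ⊕ ipad = 45 06 5e 02 57.
Inner input = 45 06 5e 02 57 ∥ e0 67 ee 88.
Inner hash: sum = 69+6+94+2+87+224+103+238+136 = 959 → 03 bf.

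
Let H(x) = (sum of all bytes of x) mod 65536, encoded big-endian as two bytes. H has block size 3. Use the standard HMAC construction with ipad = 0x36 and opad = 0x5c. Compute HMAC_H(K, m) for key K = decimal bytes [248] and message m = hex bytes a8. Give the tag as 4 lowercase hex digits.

023f

Key decimal bytes [248] = f8 is 1 byte ≤ B = 3; zero-pad to 3 bytes: K' = f8 00 00.
K' ⊕ ipad = ce 36 36.  K' ⊕ opad = a4 5c 5c.
Inner input = (K'⊕ipad) ∥ m = ce 36 36 ∥ a8.
Inner hash: sum = 206+54+54+168 = 482 → 01 e2.
Outer input = (K'⊕opad) ∥ inner = a4 5c 5c ∥ 01 e2.
Outer hash (tag): sum = 164+92+92+1+226 = 575 → 02 3f.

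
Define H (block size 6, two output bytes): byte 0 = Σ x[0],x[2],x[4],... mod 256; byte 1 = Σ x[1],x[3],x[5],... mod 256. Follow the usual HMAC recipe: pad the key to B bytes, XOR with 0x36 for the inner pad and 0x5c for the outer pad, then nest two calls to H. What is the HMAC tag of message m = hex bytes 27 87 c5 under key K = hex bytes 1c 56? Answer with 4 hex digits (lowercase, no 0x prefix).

Key hex bytes 1c 56 is 2 bytes ≤ B = 6; zero-pad to 6 bytes: K' = 1c 56 00 00 00 00.
K' ⊕ ipad = 2a 60 36 36 36 36.  K' ⊕ opad = 40 0a 5c 5c 5c 5c.
Inner input = (K'⊕ipad) ∥ m = 2a 60 36 36 36 36 ∥ 27 87 c5.
Inner hash: even-index sum = 386 mod 256 = 130; odd-index sum = 339 mod 256 = 83 → 82 53.
Outer input = (K'⊕opad) ∥ inner = 40 0a 5c 5c 5c 5c ∥ 82 53.
Outer hash (tag): even-index sum = 378 mod 256 = 122; odd-index sum = 277 mod 256 = 21 → 7a 15.

7a15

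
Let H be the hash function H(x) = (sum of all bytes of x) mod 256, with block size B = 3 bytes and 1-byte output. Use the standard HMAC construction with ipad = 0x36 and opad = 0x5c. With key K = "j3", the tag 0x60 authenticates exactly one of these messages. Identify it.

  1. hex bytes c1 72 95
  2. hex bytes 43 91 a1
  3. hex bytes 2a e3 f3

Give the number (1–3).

Key "j3" = 6a 33 is 2 bytes ≤ B = 3; zero-pad to 3 bytes: K' = 6a 33 00.
K' ⊕ ipad = 5c 05 36; K' ⊕ opad = 36 6f 5c.
m1: inner = H(5c 05 36 c1 72 95) = 5f; tag = H(36 6f 5c 5f) = 60 ← matches
m2: inner = H(5c 05 36 43 91 a1) = 0c; tag = H(36 6f 5c 0c) = 0d
m3: inner = H(5c 05 36 2a e3 f3) = 97; tag = H(36 6f 5c 97) = 98

1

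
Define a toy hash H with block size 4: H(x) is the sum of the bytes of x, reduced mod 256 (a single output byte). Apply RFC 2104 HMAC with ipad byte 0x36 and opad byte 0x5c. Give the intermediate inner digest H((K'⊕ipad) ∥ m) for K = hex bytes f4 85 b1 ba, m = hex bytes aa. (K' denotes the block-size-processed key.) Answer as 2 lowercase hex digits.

32

Key hex bytes f4 85 b1 ba is exactly B = 4 bytes: K' = f4 85 b1 ba.
K' ⊕ ipad = c2 b3 87 8c.
Inner input = c2 b3 87 8c ∥ aa.
Inner hash: sum = 194+179+135+140+170 = 818; mod 256 = 50 → 32.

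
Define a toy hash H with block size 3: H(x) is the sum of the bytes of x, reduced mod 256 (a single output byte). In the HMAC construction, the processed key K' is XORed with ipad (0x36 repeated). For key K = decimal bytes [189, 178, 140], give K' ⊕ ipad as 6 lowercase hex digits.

8b84ba

Key decimal bytes [189, 178, 140] = bd b2 8c is exactly B = 3 bytes: K' = bd b2 8c.
XOR each byte with 0x36: bd⊕36=8b, b2⊕36=84, 8c⊕36=ba.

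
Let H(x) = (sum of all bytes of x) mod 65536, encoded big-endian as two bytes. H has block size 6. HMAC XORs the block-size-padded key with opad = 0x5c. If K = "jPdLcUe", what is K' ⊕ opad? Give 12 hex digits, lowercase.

Key "jPdLcUe" = 6a 50 64 4c 63 55 65 is 7 bytes > B = 6, so hash it first: H(key) = 02 87, then zero-pad to 6 bytes: K' = 02 87 00 00 00 00.
XOR each byte with 0x5c: 02⊕5c=5e, 87⊕5c=db, 00⊕5c=5c, 00⊕5c=5c, 00⊕5c=5c, 00⊕5c=5c.

5edb5c5c5c5c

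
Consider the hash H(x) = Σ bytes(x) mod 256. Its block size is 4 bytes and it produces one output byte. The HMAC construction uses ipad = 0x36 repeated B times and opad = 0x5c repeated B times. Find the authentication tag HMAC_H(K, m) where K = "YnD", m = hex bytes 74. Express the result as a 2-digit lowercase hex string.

Key "YnD" = 59 6e 44 is 3 bytes ≤ B = 4; zero-pad to 4 bytes: K' = 59 6e 44 00.
K' ⊕ ipad = 6f 58 72 36.  K' ⊕ opad = 05 32 18 5c.
Inner input = (K'⊕ipad) ∥ m = 6f 58 72 36 ∥ 74.
Inner hash: sum = 111+88+114+54+116 = 483; mod 256 = 227 → e3.
Outer input = (K'⊕opad) ∥ inner = 05 32 18 5c ∥ e3.
Outer hash (tag): sum = 5+50+24+92+227 = 398; mod 256 = 142 → 8e.

8e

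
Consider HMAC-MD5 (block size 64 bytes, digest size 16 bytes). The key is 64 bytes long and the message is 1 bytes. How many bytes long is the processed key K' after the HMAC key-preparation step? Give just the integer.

Key is 64 ≤ 64 bytes, zero-padded: |K'| = 64.

64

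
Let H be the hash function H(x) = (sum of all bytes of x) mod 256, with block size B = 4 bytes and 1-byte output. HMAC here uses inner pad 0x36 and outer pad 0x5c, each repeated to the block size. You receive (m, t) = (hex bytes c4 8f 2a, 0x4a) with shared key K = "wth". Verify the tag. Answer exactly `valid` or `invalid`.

invalid

Key "wth" = 77 74 68 is 3 bytes ≤ B = 4; zero-pad to 4 bytes: K' = 77 74 68 00.
K' ⊕ ipad = 41 42 5e 36; K' ⊕ opad = 2b 28 34 5c.
Inner hash: sum = 65+66+94+54+196+143+42 = 660; mod 256 = 148 → 94.
Outer hash (recomputed tag): sum = 43+40+52+92+148 = 375; mod 256 = 119 → 77.
Recomputed tag = 77; claimed = 4a → mismatch.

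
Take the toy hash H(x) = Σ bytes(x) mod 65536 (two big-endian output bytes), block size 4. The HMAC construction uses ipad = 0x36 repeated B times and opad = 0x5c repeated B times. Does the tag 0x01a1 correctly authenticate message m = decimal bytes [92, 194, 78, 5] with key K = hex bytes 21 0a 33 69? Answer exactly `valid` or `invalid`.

Key hex bytes 21 0a 33 69 is exactly B = 4 bytes: K' = 21 0a 33 69.
K' ⊕ ipad = 17 3c 05 5f; K' ⊕ opad = 7d 56 6f 35.
Inner hash: sum = 23+60+5+95+92+194+78+5 = 552 → 02 28.
Outer hash (recomputed tag): sum = 125+86+111+53+2+40 = 417 → 01 a1.
Recomputed tag = 01a1; claimed = 01a1 → match.

valid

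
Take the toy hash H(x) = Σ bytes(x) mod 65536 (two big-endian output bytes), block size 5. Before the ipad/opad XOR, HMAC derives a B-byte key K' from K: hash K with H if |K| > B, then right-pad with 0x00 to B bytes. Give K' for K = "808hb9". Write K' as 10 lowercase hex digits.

|K| = 6 > B = 5, so first hash the key.
H(K): sum = 56+48+56+104+98+57 = 419 → 01 a3.
Zero-pad H(K) = 01 a3 to 5 bytes: K' = 01 a3 00 00 00.

01a3000000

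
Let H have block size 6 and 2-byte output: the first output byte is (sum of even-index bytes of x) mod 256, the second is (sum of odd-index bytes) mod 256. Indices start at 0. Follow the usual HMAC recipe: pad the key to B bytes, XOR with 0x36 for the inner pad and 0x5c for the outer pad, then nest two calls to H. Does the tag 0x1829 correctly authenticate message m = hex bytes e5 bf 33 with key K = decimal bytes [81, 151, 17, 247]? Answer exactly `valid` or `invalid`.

invalid

Key decimal bytes [81, 151, 17, 247] = 51 97 11 f7 is 4 bytes ≤ B = 6; zero-pad to 6 bytes: K' = 51 97 11 f7 00 00.
K' ⊕ ipad = 67 a1 27 c1 36 36; K' ⊕ opad = 0d cb 4d ab 5c 5c.
Inner hash: even-index sum = 476 mod 256 = 220; odd-index sum = 599 mod 256 = 87 → dc 57.
Outer hash (recomputed tag): even-index sum = 402 mod 256 = 146; odd-index sum = 553 mod 256 = 41 → 92 29.
Recomputed tag = 9229; claimed = 1829 → mismatch.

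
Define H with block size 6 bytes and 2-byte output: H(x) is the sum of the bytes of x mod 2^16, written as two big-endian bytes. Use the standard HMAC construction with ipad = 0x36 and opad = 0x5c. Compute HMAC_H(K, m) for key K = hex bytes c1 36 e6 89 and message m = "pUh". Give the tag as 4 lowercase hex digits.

Key hex bytes c1 36 e6 89 is 4 bytes ≤ B = 6; zero-pad to 6 bytes: K' = c1 36 e6 89 00 00.
K' ⊕ ipad = f7 00 d0 bf 36 36.  K' ⊕ opad = 9d 6a ba d5 5c 5c.
Inner input = (K'⊕ipad) ∥ m = f7 00 d0 bf 36 36 ∥ 70 55 68.
Inner hash: sum = 247+0+208+191+54+54+112+85+104 = 1055 → 04 1f.
Outer input = (K'⊕opad) ∥ inner = 9d 6a ba d5 5c 5c ∥ 04 1f.
Outer hash (tag): sum = 157+106+186+213+92+92+4+31 = 881 → 03 71.

0371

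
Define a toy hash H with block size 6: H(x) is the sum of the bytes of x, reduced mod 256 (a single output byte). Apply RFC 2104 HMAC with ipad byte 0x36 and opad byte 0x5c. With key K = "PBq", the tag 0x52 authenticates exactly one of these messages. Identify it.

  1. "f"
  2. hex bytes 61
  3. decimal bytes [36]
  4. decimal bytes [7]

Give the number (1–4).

Key "PBq" = 50 42 71 is 3 bytes ≤ B = 6; zero-pad to 6 bytes: K' = 50 42 71 00 00 00.
K' ⊕ ipad = 66 74 47 36 36 36; K' ⊕ opad = 0c 1e 2d 5c 5c 5c.
m1: inner = H(66 74 47 36 36 36 66) = 29; tag = H(0c 1e 2d 5c 5c 5c 29) = 94
m2: inner = H(66 74 47 36 36 36 61) = 24; tag = H(0c 1e 2d 5c 5c 5c 24) = 8f
m3: inner = H(66 74 47 36 36 36 24) = e7; tag = H(0c 1e 2d 5c 5c 5c e7) = 52 ← matches
m4: inner = H(66 74 47 36 36 36 07) = ca; tag = H(0c 1e 2d 5c 5c 5c ca) = 35

3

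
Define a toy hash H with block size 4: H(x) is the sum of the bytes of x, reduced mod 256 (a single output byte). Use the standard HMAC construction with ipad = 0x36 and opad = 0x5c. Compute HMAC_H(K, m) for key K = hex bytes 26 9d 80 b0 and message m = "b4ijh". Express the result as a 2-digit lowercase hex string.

Key hex bytes 26 9d 80 b0 is exactly B = 4 bytes: K' = 26 9d 80 b0.
K' ⊕ ipad = 10 ab b6 86.  K' ⊕ opad = 7a c1 dc ec.
Inner input = (K'⊕ipad) ∥ m = 10 ab b6 86 ∥ 62 34 69 6a 68.
Inner hash: sum = 16+171+182+134+98+52+105+106+104 = 968; mod 256 = 200 → c8.
Outer input = (K'⊕opad) ∥ inner = 7a c1 dc ec ∥ c8.
Outer hash (tag): sum = 122+193+220+236+200 = 971; mod 256 = 203 → cb.

cb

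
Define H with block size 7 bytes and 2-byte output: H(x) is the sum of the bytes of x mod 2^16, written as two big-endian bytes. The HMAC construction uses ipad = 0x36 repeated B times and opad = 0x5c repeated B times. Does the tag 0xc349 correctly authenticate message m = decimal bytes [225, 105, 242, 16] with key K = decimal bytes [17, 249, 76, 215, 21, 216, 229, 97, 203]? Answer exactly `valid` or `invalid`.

invalid

Key decimal bytes [17, 249, 76, 215, 21, 216, 229, 97, 203] = 11 f9 4c d7 15 d8 e5 61 cb is 9 bytes > B = 7, so hash it first: H(key) = 05 2b, then zero-pad to 7 bytes: K' = 05 2b 00 00 00 00 00.
K' ⊕ ipad = 33 1d 36 36 36 36 36; K' ⊕ opad = 59 77 5c 5c 5c 5c 5c.
Inner hash: sum = 51+29+54+54+54+54+54+225+105+242+16 = 938 → 03 aa.
Outer hash (recomputed tag): sum = 89+119+92+92+92+92+92+3+170 = 841 → 03 49.
Recomputed tag = 0349; claimed = c349 → mismatch.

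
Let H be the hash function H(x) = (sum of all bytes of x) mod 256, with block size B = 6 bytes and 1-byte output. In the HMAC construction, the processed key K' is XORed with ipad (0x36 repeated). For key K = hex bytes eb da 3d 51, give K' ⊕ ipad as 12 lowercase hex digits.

ddec0b673636

Key hex bytes eb da 3d 51 is 4 bytes ≤ B = 6; zero-pad to 6 bytes: K' = eb da 3d 51 00 00.
XOR each byte with 0x36: eb⊕36=dd, da⊕36=ec, 3d⊕36=0b, 51⊕36=67, 00⊕36=36, 00⊕36=36.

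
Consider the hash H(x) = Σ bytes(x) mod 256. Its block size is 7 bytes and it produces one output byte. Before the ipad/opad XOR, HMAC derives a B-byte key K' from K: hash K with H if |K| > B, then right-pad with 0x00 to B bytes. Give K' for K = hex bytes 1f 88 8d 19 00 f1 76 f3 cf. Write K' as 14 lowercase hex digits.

76000000000000

|K| = 9 > B = 7, so first hash the key.
H(K): sum = 31+136+141+25+0+241+118+243+207 = 1142; mod 256 = 118 → 76.
Zero-pad H(K) = 76 to 7 bytes: K' = 76 00 00 00 00 00 00.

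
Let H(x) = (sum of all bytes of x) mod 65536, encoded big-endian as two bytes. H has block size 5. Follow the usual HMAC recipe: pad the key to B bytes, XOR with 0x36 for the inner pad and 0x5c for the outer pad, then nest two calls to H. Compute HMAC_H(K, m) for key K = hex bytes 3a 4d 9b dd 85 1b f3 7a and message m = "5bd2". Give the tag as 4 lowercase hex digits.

01f9

Key hex bytes 3a 4d 9b dd 85 1b f3 7a is 8 bytes > B = 5, so hash it first: H(key) = 04 0c, then zero-pad to 5 bytes: K' = 04 0c 00 00 00.
K' ⊕ ipad = 32 3a 36 36 36.  K' ⊕ opad = 58 50 5c 5c 5c.
Inner input = (K'⊕ipad) ∥ m = 32 3a 36 36 36 ∥ 35 62 64 32.
Inner hash: sum = 50+58+54+54+54+53+98+100+50 = 571 → 02 3b.
Outer input = (K'⊕opad) ∥ inner = 58 50 5c 5c 5c ∥ 02 3b.
Outer hash (tag): sum = 88+80+92+92+92+2+59 = 505 → 01 f9.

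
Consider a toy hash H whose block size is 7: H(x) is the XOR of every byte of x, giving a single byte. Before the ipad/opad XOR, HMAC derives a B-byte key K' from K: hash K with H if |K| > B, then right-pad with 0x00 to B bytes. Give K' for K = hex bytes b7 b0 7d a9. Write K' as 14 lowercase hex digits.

Key hex bytes b7 b0 7d a9 is 4 bytes ≤ B = 7; zero-pad to 7 bytes: K' = b7 b0 7d a9 00 00 00.

b7b07da9000000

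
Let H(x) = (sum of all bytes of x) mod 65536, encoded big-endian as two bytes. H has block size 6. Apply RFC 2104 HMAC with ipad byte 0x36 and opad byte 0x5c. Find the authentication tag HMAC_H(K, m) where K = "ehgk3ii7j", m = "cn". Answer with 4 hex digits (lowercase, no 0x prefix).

Key "ehgk3ii7j" = 65 68 67 6b 33 69 69 37 6a is 9 bytes > B = 6, so hash it first: H(key) = 03 45, then zero-pad to 6 bytes: K' = 03 45 00 00 00 00.
K' ⊕ ipad = 35 73 36 36 36 36.  K' ⊕ opad = 5f 19 5c 5c 5c 5c.
Inner input = (K'⊕ipad) ∥ m = 35 73 36 36 36 36 ∥ 63 6e.
Inner hash: sum = 53+115+54+54+54+54+99+110 = 593 → 02 51.
Outer input = (K'⊕opad) ∥ inner = 5f 19 5c 5c 5c 5c ∥ 02 51.
Outer hash (tag): sum = 95+25+92+92+92+92+2+81 = 571 → 02 3b.

023b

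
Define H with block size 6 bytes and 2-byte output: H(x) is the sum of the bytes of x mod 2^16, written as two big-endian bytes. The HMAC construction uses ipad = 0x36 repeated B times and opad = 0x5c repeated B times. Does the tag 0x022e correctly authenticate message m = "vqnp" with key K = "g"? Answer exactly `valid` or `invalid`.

Key "g" = 67 is 1 byte ≤ B = 6; zero-pad to 6 bytes: K' = 67 00 00 00 00 00.
K' ⊕ ipad = 51 36 36 36 36 36; K' ⊕ opad = 3b 5c 5c 5c 5c 5c.
Inner hash: sum = 81+54+54+54+54+54+118+113+110+112 = 804 → 03 24.
Outer hash (recomputed tag): sum = 59+92+92+92+92+92+3+36 = 558 → 02 2e.
Recomputed tag = 022e; claimed = 022e → match.

valid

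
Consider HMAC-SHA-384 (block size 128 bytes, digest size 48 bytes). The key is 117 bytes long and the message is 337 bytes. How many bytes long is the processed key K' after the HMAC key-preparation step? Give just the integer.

Key is 117 ≤ 128 bytes, zero-padded: |K'| = 128.

128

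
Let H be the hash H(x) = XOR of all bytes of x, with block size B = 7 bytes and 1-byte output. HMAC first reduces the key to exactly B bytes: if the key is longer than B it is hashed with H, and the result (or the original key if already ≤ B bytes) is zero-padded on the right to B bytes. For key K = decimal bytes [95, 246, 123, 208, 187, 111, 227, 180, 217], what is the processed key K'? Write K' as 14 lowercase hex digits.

58000000000000

|K| = 9 > B = 7, so first hash the key.
H(K): XOR 5f⊕f6⊕7b⊕d0⊕bb⊕6f⊕e3⊕b4⊕d9 = 58.
Zero-pad H(K) = 58 to 7 bytes: K' = 58 00 00 00 00 00 00.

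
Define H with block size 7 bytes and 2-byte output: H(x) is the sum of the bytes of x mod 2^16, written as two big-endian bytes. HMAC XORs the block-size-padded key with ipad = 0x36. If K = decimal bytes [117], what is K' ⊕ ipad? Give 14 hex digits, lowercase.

Key decimal bytes [117] = 75 is 1 byte ≤ B = 7; zero-pad to 7 bytes: K' = 75 00 00 00 00 00 00.
XOR each byte with 0x36: 75⊕36=43, 00⊕36=36, 00⊕36=36, 00⊕36=36, 00⊕36=36, 00⊕36=36, 00⊕36=36.

43363636363636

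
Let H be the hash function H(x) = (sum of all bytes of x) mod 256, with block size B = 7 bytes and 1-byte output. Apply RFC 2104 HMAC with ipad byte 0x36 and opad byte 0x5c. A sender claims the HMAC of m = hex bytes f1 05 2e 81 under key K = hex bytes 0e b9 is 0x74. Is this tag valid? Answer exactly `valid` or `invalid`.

invalid

Key hex bytes 0e b9 is 2 bytes ≤ B = 7; zero-pad to 7 bytes: K' = 0e b9 00 00 00 00 00.
K' ⊕ ipad = 38 8f 36 36 36 36 36; K' ⊕ opad = 52 e5 5c 5c 5c 5c 5c.
Inner hash: sum = 56+143+54+54+54+54+54+241+5+46+129 = 890; mod 256 = 122 → 7a.
Outer hash (recomputed tag): sum = 82+229+92+92+92+92+92+122 = 893; mod 256 = 125 → 7d.
Recomputed tag = 7d; claimed = 74 → mismatch.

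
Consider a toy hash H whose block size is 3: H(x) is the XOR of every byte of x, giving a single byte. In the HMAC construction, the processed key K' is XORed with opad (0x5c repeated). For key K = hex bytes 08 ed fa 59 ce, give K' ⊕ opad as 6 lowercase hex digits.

Key hex bytes 08 ed fa 59 ce is 5 bytes > B = 3, so hash it first: H(key) = 88, then zero-pad to 3 bytes: K' = 88 00 00.
XOR each byte with 0x5c: 88⊕5c=d4, 00⊕5c=5c, 00⊕5c=5c.

d45c5c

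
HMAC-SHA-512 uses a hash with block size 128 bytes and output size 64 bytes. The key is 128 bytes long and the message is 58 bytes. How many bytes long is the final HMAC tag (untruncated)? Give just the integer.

The tag is one SHA-512 digest: 64 bytes.

64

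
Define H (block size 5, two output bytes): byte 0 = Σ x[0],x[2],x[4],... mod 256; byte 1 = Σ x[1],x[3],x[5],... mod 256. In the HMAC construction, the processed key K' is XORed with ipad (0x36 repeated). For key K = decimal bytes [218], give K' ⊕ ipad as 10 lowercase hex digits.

ec36363636

Key decimal bytes [218] = da is 1 byte ≤ B = 5; zero-pad to 5 bytes: K' = da 00 00 00 00.
XOR each byte with 0x36: da⊕36=ec, 00⊕36=36, 00⊕36=36, 00⊕36=36, 00⊕36=36.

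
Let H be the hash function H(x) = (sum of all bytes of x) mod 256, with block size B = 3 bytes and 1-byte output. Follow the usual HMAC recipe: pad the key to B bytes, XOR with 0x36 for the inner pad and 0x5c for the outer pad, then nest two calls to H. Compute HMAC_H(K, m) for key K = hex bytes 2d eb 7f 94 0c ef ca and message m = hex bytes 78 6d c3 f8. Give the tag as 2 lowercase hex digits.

36

Key hex bytes 2d eb 7f 94 0c ef ca is 7 bytes > B = 3, so hash it first: H(key) = f0, then zero-pad to 3 bytes: K' = f0 00 00.
K' ⊕ ipad = c6 36 36.  K' ⊕ opad = ac 5c 5c.
Inner input = (K'⊕ipad) ∥ m = c6 36 36 ∥ 78 6d c3 f8.
Inner hash: sum = 198+54+54+120+109+195+248 = 978; mod 256 = 210 → d2.
Outer input = (K'⊕opad) ∥ inner = ac 5c 5c ∥ d2.
Outer hash (tag): sum = 172+92+92+210 = 566; mod 256 = 54 → 36.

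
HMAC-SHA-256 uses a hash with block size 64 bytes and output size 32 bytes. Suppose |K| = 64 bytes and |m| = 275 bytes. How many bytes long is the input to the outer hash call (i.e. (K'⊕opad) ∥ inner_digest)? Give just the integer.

Key is 64 ≤ 64 bytes, zero-padded: |K'| = 64.
Outer input = (K'⊕opad) ∥ H(inner) → 64 + 32 = 96 bytes.

96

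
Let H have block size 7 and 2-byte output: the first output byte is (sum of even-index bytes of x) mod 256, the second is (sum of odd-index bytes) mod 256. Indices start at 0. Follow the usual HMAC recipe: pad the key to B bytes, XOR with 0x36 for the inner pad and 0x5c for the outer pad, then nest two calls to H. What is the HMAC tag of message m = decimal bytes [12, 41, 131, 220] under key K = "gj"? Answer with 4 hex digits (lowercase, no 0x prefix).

Key "gj" = 67 6a is 2 bytes ≤ B = 7; zero-pad to 7 bytes: K' = 67 6a 00 00 00 00 00.
K' ⊕ ipad = 51 5c 36 36 36 36 36.  K' ⊕ opad = 3b 36 5c 5c 5c 5c 5c.
Inner input = (K'⊕ipad) ∥ m = 51 5c 36 36 36 36 36 ∥ 0c 29 83 dc.
Inner hash: even-index sum = 504 mod 256 = 248; odd-index sum = 343 mod 256 = 87 → f8 57.
Outer input = (K'⊕opad) ∥ inner = 3b 36 5c 5c 5c 5c 5c ∥ f8 57.
Outer hash (tag): even-index sum = 422 mod 256 = 166; odd-index sum = 486 mod 256 = 230 → a6 e6.

a6e6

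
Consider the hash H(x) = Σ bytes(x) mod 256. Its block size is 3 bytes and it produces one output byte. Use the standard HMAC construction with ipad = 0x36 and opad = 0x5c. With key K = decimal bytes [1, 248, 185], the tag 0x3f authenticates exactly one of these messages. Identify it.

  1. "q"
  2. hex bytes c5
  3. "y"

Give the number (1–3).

Key decimal bytes [1, 248, 185] = 01 f8 b9 is exactly B = 3 bytes: K' = 01 f8 b9.
K' ⊕ ipad = 37 ce 8f; K' ⊕ opad = 5d a4 e5.
m1: inner = H(37 ce 8f 71) = 05; tag = H(5d a4 e5 05) = eb
m2: inner = H(37 ce 8f c5) = 59; tag = H(5d a4 e5 59) = 3f ← matches
m3: inner = H(37 ce 8f 79) = 0d; tag = H(5d a4 e5 0d) = f3

2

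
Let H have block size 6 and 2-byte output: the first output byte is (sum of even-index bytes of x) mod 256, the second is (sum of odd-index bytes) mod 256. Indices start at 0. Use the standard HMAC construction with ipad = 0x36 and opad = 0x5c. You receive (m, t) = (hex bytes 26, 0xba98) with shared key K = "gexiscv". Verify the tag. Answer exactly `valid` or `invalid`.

invalid

Key "gexiscv" = 67 65 78 69 73 63 76 is 7 bytes > B = 6, so hash it first: H(key) = c8 31, then zero-pad to 6 bytes: K' = c8 31 00 00 00 00.
K' ⊕ ipad = fe 07 36 36 36 36; K' ⊕ opad = 94 6d 5c 5c 5c 5c.
Inner hash: even-index sum = 400 mod 256 = 144; odd-index sum = 115 mod 256 = 115 → 90 73.
Outer hash (recomputed tag): even-index sum = 476 mod 256 = 220; odd-index sum = 408 mod 256 = 152 → dc 98.
Recomputed tag = dc98; claimed = ba98 → mismatch.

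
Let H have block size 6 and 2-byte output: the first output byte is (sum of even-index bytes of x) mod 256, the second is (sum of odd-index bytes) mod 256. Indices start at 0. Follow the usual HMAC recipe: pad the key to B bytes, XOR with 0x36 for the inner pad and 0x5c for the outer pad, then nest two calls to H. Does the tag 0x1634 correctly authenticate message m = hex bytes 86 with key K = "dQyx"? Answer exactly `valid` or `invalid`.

invalid

Key "dQyx" = 64 51 79 78 is 4 bytes ≤ B = 6; zero-pad to 6 bytes: K' = 64 51 79 78 00 00.
K' ⊕ ipad = 52 67 4f 4e 36 36; K' ⊕ opad = 38 0d 25 24 5c 5c.
Inner hash: even-index sum = 349 mod 256 = 93; odd-index sum = 235 mod 256 = 235 → 5d eb.
Outer hash (recomputed tag): even-index sum = 278 mod 256 = 22; odd-index sum = 376 mod 256 = 120 → 16 78.
Recomputed tag = 1678; claimed = 1634 → mismatch.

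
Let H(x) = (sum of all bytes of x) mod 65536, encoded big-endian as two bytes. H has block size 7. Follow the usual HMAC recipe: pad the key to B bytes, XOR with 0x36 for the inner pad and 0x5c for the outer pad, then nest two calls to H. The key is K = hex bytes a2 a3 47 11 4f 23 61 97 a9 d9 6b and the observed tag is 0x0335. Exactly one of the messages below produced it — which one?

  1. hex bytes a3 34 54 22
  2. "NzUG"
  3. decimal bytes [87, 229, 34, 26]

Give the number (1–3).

Key hex bytes a2 a3 47 11 4f 23 61 97 a9 d9 6b is 11 bytes > B = 7, so hash it first: H(key) = 04 f4, then zero-pad to 7 bytes: K' = 04 f4 00 00 00 00 00.
K' ⊕ ipad = 32 c2 36 36 36 36 36; K' ⊕ opad = 58 a8 5c 5c 5c 5c 5c.
m1: inner = H(32 c2 36 36 36 36 36 a3 34 54 22) = 03 4f; tag = H(58 a8 5c 5c 5c 5c 5c 03 4f) = 031e
m2: inner = H(32 c2 36 36 36 36 36 4e 7a 55 47) = 03 66; tag = H(58 a8 5c 5c 5c 5c 5c 03 66) = 0335 ← matches
m3: inner = H(32 c2 36 36 36 36 36 57 e5 22 1a) = 03 7a; tag = H(58 a8 5c 5c 5c 5c 5c 03 7a) = 0349

2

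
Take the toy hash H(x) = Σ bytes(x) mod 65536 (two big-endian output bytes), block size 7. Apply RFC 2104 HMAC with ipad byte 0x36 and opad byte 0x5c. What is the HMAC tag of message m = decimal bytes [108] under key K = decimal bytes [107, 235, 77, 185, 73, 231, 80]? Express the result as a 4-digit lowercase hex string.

Key decimal bytes [107, 235, 77, 185, 73, 231, 80] = 6b eb 4d b9 49 e7 50 is exactly B = 7 bytes: K' = 6b eb 4d b9 49 e7 50.
K' ⊕ ipad = 5d dd 7b 8f 7f d1 66.  K' ⊕ opad = 37 b7 11 e5 15 bb 0c.
Inner input = (K'⊕ipad) ∥ m = 5d dd 7b 8f 7f d1 66 ∥ 6c.
Inner hash: sum = 93+221+123+143+127+209+102+108 = 1126 → 04 66.
Outer input = (K'⊕opad) ∥ inner = 37 b7 11 e5 15 bb 0c ∥ 04 66.
Outer hash (tag): sum = 55+183+17+229+21+187+12+4+102 = 810 → 03 2a.

032a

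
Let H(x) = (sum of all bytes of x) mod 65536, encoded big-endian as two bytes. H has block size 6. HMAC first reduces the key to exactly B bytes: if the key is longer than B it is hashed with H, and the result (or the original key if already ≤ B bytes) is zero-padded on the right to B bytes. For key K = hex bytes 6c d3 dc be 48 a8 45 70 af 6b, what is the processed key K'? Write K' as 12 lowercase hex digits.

|K| = 10 > B = 6, so first hash the key.
H(K): sum = 108+211+220+190+72+168+69+112+175+107 = 1432 → 05 98.
Zero-pad H(K) = 05 98 to 6 bytes: K' = 05 98 00 00 00 00.

059800000000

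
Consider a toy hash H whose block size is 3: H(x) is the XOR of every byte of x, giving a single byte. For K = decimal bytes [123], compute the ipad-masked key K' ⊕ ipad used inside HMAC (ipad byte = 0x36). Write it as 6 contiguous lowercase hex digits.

Key decimal bytes [123] = 7b is 1 byte ≤ B = 3; zero-pad to 3 bytes: K' = 7b 00 00.
XOR each byte with 0x36: 7b⊕36=4d, 00⊕36=36, 00⊕36=36.

4d3636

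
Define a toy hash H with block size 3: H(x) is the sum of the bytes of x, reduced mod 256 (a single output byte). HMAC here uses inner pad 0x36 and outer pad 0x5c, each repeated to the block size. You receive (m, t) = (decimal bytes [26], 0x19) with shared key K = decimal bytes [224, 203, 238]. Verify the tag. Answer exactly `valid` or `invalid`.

Key decimal bytes [224, 203, 238] = e0 cb ee is exactly B = 3 bytes: K' = e0 cb ee.
K' ⊕ ipad = d6 fd d8; K' ⊕ opad = bc 97 b2.
Inner hash: sum = 214+253+216+26 = 709; mod 256 = 197 → c5.
Outer hash (recomputed tag): sum = 188+151+178+197 = 714; mod 256 = 202 → ca.
Recomputed tag = ca; claimed = 19 → mismatch.

invalid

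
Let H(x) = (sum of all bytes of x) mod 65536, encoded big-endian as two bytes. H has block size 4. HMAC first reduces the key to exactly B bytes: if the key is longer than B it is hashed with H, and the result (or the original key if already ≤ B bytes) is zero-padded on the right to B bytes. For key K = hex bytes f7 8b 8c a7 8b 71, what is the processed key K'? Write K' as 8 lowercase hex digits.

03b10000

|K| = 6 > B = 4, so first hash the key.
H(K): sum = 247+139+140+167+139+113 = 945 → 03 b1.
Zero-pad H(K) = 03 b1 to 4 bytes: K' = 03 b1 00 00.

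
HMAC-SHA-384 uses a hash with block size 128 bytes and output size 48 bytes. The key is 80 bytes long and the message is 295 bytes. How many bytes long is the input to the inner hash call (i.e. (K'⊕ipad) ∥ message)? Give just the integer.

Key is 80 ≤ 128 bytes, zero-padded: |K'| = 128.
Inner input = (K'⊕ipad) ∥ m → 128 + 295 = 423 bytes.

423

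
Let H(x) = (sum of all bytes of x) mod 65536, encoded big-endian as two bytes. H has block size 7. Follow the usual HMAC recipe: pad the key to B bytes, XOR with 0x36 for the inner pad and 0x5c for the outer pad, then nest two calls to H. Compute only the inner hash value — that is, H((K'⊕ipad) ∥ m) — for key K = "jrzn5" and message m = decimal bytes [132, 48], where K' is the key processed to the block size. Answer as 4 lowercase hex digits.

Key "jrzn5" = 6a 72 7a 6e 35 is 5 bytes ≤ B = 7; zero-pad to 7 bytes: K' = 6a 72 7a 6e 35 00 00.
K' ⊕ ipad = 5c 44 4c 58 03 36 36.
Inner input = 5c 44 4c 58 03 36 36 ∥ 84 30.
Inner hash: sum = 92+68+76+88+3+54+54+132+48 = 615 → 02 67.

0267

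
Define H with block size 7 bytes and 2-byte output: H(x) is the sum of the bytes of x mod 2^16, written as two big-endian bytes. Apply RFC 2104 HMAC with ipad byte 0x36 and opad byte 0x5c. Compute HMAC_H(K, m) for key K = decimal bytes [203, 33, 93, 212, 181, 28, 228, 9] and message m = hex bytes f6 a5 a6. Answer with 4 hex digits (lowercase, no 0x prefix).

0327

Key decimal bytes [203, 33, 93, 212, 181, 28, 228, 9] = cb 21 5d d4 b5 1c e4 09 is 8 bytes > B = 7, so hash it first: H(key) = 03 db, then zero-pad to 7 bytes: K' = 03 db 00 00 00 00 00.
K' ⊕ ipad = 35 ed 36 36 36 36 36.  K' ⊕ opad = 5f 87 5c 5c 5c 5c 5c.
Inner input = (K'⊕ipad) ∥ m = 35 ed 36 36 36 36 36 ∥ f6 a5 a6.
Inner hash: sum = 53+237+54+54+54+54+54+246+165+166 = 1137 → 04 71.
Outer input = (K'⊕opad) ∥ inner = 5f 87 5c 5c 5c 5c 5c ∥ 04 71.
Outer hash (tag): sum = 95+135+92+92+92+92+92+4+113 = 807 → 03 27.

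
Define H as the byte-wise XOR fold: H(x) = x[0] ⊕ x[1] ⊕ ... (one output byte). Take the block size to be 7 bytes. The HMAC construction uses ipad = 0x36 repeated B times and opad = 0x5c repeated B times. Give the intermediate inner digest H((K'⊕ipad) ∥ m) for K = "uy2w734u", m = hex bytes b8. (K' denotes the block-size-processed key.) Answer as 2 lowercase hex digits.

Key "uy2w734u" = 75 79 32 77 37 33 34 75 is 8 bytes > B = 7, so hash it first: H(key) = 0c, then zero-pad to 7 bytes: K' = 0c 00 00 00 00 00 00.
K' ⊕ ipad = 3a 36 36 36 36 36 36.
Inner input = 3a 36 36 36 36 36 36 ∥ b8.
Inner hash: XOR 3a⊕36⊕36⊕36⊕36⊕36⊕36⊕b8 = 82.

82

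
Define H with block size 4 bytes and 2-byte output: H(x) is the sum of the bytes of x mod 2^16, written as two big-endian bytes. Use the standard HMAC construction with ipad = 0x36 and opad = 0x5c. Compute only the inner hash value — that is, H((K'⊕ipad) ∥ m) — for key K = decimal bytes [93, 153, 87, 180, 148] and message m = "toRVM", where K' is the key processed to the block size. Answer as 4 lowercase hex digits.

Key decimal bytes [93, 153, 87, 180, 148] = 5d 99 57 b4 94 is 5 bytes > B = 4, so hash it first: H(key) = 02 95, then zero-pad to 4 bytes: K' = 02 95 00 00.
K' ⊕ ipad = 34 a3 36 36.
Inner input = 34 a3 36 36 ∥ 74 6f 52 56 4d.
Inner hash: sum = 52+163+54+54+116+111+82+86+77 = 795 → 03 1b.

031b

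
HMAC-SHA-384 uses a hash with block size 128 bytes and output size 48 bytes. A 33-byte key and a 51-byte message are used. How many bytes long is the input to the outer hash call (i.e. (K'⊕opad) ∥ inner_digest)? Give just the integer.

176

Key is 33 ≤ 128 bytes, zero-padded: |K'| = 128.
Outer input = (K'⊕opad) ∥ H(inner) → 128 + 48 = 176 bytes.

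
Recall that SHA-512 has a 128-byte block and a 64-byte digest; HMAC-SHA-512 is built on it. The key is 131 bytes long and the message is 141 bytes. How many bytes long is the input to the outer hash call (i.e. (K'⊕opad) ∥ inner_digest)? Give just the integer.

Key is 131 > 128 bytes, so it is hashed to 64 bytes then zero-padded to 128: |K'| = 128.
Outer input = (K'⊕opad) ∥ H(inner) → 128 + 64 = 192 bytes.

192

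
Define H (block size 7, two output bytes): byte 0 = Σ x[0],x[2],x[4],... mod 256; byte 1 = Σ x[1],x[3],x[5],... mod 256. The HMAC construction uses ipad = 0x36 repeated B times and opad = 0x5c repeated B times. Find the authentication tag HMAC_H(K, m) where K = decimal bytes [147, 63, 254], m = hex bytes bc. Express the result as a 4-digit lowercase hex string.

Key decimal bytes [147, 63, 254] = 93 3f fe is 3 bytes ≤ B = 7; zero-pad to 7 bytes: K' = 93 3f fe 00 00 00 00.
K' ⊕ ipad = a5 09 c8 36 36 36 36.  K' ⊕ opad = cf 63 a2 5c 5c 5c 5c.
Inner input = (K'⊕ipad) ∥ m = a5 09 c8 36 36 36 36 ∥ bc.
Inner hash: even-index sum = 473 mod 256 = 217; odd-index sum = 305 mod 256 = 49 → d9 31.
Outer input = (K'⊕opad) ∥ inner = cf 63 a2 5c 5c 5c 5c ∥ d9 31.
Outer hash (tag): even-index sum = 602 mod 256 = 90; odd-index sum = 500 mod 256 = 244 → 5a f4.

5af4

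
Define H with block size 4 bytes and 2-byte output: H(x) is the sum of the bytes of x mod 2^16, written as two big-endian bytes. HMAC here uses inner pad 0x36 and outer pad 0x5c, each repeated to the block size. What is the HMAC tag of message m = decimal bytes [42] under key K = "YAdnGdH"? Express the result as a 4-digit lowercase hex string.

014d

Key "YAdnGdH" = 59 41 64 6e 47 64 48 is 7 bytes > B = 4, so hash it first: H(key) = 02 5f, then zero-pad to 4 bytes: K' = 02 5f 00 00.
K' ⊕ ipad = 34 69 36 36.  K' ⊕ opad = 5e 03 5c 5c.
Inner input = (K'⊕ipad) ∥ m = 34 69 36 36 ∥ 2a.
Inner hash: sum = 52+105+54+54+42 = 307 → 01 33.
Outer input = (K'⊕opad) ∥ inner = 5e 03 5c 5c ∥ 01 33.
Outer hash (tag): sum = 94+3+92+92+1+51 = 333 → 01 4d.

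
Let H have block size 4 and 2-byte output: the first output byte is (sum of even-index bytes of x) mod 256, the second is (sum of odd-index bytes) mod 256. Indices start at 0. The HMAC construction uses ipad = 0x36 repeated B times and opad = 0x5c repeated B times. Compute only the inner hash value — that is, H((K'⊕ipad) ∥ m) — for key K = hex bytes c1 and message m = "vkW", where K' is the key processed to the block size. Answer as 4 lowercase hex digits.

fad7

Key hex bytes c1 is 1 byte ≤ B = 4; zero-pad to 4 bytes: K' = c1 00 00 00.
K' ⊕ ipad = f7 36 36 36.
Inner input = f7 36 36 36 ∥ 76 6b 57.
Inner hash: even-index sum = 506 mod 256 = 250; odd-index sum = 215 mod 256 = 215 → fa d7.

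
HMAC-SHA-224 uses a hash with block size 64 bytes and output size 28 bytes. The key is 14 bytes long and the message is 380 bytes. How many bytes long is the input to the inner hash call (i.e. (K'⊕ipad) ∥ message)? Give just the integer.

444

Key is 14 ≤ 64 bytes, zero-padded: |K'| = 64.
Inner input = (K'⊕ipad) ∥ m → 64 + 380 = 444 bytes.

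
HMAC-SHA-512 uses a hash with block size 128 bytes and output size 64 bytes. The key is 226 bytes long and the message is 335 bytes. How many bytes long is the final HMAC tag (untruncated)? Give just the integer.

64

The tag is one SHA-512 digest: 64 bytes.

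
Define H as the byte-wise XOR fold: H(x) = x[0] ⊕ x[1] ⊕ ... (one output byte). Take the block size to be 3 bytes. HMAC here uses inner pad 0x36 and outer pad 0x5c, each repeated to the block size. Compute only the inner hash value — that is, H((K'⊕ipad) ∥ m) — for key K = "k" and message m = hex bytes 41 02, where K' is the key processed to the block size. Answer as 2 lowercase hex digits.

1e

Key "k" = 6b is 1 byte ≤ B = 3; zero-pad to 3 bytes: K' = 6b 00 00.
K' ⊕ ipad = 5d 36 36.
Inner input = 5d 36 36 ∥ 41 02.
Inner hash: XOR 5d⊕36⊕36⊕41⊕02 = 1e.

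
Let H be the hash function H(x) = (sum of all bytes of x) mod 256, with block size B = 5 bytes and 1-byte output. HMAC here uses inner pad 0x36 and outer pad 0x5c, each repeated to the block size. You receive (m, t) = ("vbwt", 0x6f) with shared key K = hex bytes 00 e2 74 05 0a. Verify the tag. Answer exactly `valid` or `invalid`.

valid

Key hex bytes 00 e2 74 05 0a is exactly B = 5 bytes: K' = 00 e2 74 05 0a.
K' ⊕ ipad = 36 d4 42 33 3c; K' ⊕ opad = 5c be 28 59 56.
Inner hash: sum = 54+212+66+51+60+118+98+119+116 = 894; mod 256 = 126 → 7e.
Outer hash (recomputed tag): sum = 92+190+40+89+86+126 = 623; mod 256 = 111 → 6f.
Recomputed tag = 6f; claimed = 6f → match.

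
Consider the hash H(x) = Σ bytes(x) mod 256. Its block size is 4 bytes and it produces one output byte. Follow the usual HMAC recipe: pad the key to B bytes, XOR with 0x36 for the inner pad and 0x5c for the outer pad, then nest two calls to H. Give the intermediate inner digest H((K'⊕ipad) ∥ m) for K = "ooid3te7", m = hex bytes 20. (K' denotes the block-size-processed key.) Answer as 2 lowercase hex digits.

9a

Key "ooid3te7" = 6f 6f 69 64 33 74 65 37 is 8 bytes > B = 4, so hash it first: H(key) = ee, then zero-pad to 4 bytes: K' = ee 00 00 00.
K' ⊕ ipad = d8 36 36 36.
Inner input = d8 36 36 36 ∥ 20.
Inner hash: sum = 216+54+54+54+32 = 410; mod 256 = 154 → 9a.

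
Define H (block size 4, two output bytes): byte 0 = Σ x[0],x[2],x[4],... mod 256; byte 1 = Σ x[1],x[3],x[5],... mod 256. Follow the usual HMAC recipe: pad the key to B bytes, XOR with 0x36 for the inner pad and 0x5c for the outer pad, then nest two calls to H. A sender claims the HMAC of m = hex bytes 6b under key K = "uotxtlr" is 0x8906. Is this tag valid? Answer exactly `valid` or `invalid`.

Key "uotxtlr" = 75 6f 74 78 74 6c 72 is 7 bytes > B = 4, so hash it first: H(key) = cf 53, then zero-pad to 4 bytes: K' = cf 53 00 00.
K' ⊕ ipad = f9 65 36 36; K' ⊕ opad = 93 0f 5c 5c.
Inner hash: even-index sum = 410 mod 256 = 154; odd-index sum = 155 mod 256 = 155 → 9a 9b.
Outer hash (recomputed tag): even-index sum = 393 mod 256 = 137; odd-index sum = 262 mod 256 = 6 → 89 06.
Recomputed tag = 8906; claimed = 8906 → match.

valid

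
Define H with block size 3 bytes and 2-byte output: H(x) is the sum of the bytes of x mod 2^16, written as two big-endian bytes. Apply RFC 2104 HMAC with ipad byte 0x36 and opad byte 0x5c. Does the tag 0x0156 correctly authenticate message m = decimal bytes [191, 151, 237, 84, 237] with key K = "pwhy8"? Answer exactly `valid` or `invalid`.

invalid

Key "pwhy8" = 70 77 68 79 38 is 5 bytes > B = 3, so hash it first: H(key) = 02 00, then zero-pad to 3 bytes: K' = 02 00 00.
K' ⊕ ipad = 34 36 36; K' ⊕ opad = 5e 5c 5c.
Inner hash: sum = 52+54+54+191+151+237+84+237 = 1060 → 04 24.
Outer hash (recomputed tag): sum = 94+92+92+4+36 = 318 → 01 3e.
Recomputed tag = 013e; claimed = 0156 → mismatch.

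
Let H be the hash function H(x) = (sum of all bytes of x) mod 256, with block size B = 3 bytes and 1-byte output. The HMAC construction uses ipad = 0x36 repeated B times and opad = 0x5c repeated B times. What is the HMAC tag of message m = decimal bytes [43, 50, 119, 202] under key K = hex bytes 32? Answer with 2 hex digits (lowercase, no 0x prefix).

34

Key hex bytes 32 is 1 byte ≤ B = 3; zero-pad to 3 bytes: K' = 32 00 00.
K' ⊕ ipad = 04 36 36.  K' ⊕ opad = 6e 5c 5c.
Inner input = (K'⊕ipad) ∥ m = 04 36 36 ∥ 2b 32 77 ca.
Inner hash: sum = 4+54+54+43+50+119+202 = 526; mod 256 = 14 → 0e.
Outer input = (K'⊕opad) ∥ inner = 6e 5c 5c ∥ 0e.
Outer hash (tag): sum = 110+92+92+14 = 308; mod 256 = 52 → 34.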